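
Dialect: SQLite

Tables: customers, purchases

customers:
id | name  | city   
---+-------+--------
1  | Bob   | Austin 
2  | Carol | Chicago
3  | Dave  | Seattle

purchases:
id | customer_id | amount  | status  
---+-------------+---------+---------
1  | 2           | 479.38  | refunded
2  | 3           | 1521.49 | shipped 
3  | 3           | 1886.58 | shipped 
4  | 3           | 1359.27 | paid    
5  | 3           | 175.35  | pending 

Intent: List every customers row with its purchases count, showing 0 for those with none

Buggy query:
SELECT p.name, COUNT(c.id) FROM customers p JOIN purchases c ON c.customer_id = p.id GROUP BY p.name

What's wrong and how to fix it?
Bug: An inner join excludes parents with zero children

Fix: Switch to LEFT JOIN to retain unmatched parent rows

Corrected query:
SELECT p.name, COUNT(c.id) FROM customers p LEFT JOIN purchases c ON c.customer_id = p.id GROUP BY p.name

Result:
name  | COUNT(c.id)
------+------------
Bob   | 0          
Carol | 1          
Dave  | 4          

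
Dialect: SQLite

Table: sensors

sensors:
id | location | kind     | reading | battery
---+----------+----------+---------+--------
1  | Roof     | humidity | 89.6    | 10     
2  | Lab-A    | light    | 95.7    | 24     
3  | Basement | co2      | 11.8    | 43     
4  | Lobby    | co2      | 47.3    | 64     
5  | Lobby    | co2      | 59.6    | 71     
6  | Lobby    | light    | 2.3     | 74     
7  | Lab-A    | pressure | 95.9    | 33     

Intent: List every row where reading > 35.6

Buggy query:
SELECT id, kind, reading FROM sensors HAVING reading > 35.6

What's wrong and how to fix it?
Bug: This is a non-aggregate query (no GROUP BY, no aggregates), so in SQLite the HAVING clause is invalid here; a row-level condition belongs in WHERE

Fix: Replace HAVING with WHERE since the condition applies to individual rows

Corrected query:
SELECT id, kind, reading FROM sensors WHERE reading > 35.6

Result:
id | kind     | reading
---+----------+--------
1  | humidity | 89.6   
2  | light    | 95.7   
4  | co2      | 47.3   
5  | co2      | 59.6   
7  | pressure | 95.9   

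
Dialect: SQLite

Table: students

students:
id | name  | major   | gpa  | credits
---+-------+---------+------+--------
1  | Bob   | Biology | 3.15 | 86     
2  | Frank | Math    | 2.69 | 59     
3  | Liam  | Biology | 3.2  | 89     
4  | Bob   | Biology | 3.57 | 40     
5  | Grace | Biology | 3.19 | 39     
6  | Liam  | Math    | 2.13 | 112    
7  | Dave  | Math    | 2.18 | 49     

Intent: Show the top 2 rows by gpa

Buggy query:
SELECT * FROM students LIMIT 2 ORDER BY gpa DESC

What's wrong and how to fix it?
Bug: ORDER BY cannot follow LIMIT; LIMIT is the final clause

Fix: Swap the clauses: ORDER BY first, then LIMIT

Corrected query:
SELECT * FROM students ORDER BY gpa DESC LIMIT 2

Result:
id | name | major   | gpa  | credits
---+------+---------+------+--------
4  | Bob  | Biology | 3.57 | 40     
3  | Liam | Biology | 3.2  | 89     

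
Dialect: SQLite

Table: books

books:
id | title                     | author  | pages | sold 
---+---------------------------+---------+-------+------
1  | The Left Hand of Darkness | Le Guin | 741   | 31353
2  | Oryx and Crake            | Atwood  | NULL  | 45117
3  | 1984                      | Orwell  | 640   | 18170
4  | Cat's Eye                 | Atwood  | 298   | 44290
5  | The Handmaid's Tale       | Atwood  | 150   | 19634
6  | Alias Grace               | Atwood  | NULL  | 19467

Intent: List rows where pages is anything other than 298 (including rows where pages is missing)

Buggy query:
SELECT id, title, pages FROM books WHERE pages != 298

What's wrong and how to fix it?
Bug: 'pages != 298' is unknown when pages is NULL, so NULL rows are silently excluded

Fix: Handle NULL separately with IS NULL alongside the inequality

Corrected query:
SELECT id, title, pages FROM books WHERE pages != 298 OR pages IS NULL

Result:
id | title                     | pages
---+---------------------------+------
1  | The Left Hand of Darkness | 741  
2  | Oryx and Crake            | NULL 
3  | 1984                      | 640  
5  | The Handmaid's Tale       | 150  
6  | Alias Grace               | NULL 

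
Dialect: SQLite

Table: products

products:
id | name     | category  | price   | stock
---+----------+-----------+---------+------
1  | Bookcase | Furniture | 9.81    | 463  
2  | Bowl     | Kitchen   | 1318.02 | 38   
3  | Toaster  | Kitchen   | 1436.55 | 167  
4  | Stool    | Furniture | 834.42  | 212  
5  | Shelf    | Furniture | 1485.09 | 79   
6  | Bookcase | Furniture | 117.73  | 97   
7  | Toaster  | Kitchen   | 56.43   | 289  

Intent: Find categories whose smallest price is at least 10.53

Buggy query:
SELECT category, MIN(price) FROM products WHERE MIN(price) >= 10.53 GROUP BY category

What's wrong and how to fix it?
Bug: MIN() in WHERE is a misuse of aggregate

Fix: Replace WHERE with HAVING after the GROUP BY

Corrected query:
SELECT category, MIN(price) FROM products GROUP BY category HAVING MIN(price) >= 10.53

Result:
category | MIN(price)
---------+-----------
Kitchen  | 56.43     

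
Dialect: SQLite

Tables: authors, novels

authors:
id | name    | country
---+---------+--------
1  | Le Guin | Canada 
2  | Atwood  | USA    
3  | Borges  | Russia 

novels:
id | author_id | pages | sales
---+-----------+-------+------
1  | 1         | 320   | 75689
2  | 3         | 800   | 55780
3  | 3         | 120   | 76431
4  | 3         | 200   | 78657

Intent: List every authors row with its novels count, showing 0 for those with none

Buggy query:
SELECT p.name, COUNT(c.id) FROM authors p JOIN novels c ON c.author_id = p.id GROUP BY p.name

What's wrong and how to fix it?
Bug: An inner join excludes parents with zero children

Fix: Use LEFT JOIN so parents without children still appear (COUNT(c.id) gives 0)

Corrected query:
SELECT p.name, COUNT(c.id) FROM authors p LEFT JOIN novels c ON c.author_id = p.id GROUP BY p.name

Result:
name    | COUNT(c.id)
--------+------------
Atwood  | 0          
Borges  | 3          
Le Guin | 1          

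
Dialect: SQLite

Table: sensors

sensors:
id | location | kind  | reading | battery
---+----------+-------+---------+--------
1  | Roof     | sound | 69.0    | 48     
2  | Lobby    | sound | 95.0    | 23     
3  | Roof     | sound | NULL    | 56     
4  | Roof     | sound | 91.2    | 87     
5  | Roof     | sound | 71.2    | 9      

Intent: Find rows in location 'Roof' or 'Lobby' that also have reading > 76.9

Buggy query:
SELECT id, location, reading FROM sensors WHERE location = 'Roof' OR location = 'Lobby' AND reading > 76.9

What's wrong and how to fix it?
Bug: AND binds tighter than OR, so this parses as location = 'Roof' OR (location = 'Lobby' AND reading > 76.9)

Fix: Add parentheses around the OR so the AND applies to both alternatives

Corrected query:
SELECT id, location, reading FROM sensors WHERE (location = 'Roof' OR location = 'Lobby') AND reading > 76.9

Result:
id | location | reading
---+----------+--------
2  | Lobby    | 95     
4  | Roof     | 91.2   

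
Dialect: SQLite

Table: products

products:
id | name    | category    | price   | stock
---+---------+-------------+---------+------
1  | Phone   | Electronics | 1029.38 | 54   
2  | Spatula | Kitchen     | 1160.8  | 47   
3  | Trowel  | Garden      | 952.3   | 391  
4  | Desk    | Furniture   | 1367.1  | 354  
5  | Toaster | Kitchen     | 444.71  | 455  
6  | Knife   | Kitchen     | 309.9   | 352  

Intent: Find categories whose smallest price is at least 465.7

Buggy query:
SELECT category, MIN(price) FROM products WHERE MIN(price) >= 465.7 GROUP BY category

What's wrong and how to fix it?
Bug: Aggregates like MIN are computed per group after WHERE runs

Fix: Replace WHERE with HAVING after the GROUP BY

Corrected query:
SELECT category, MIN(price) FROM products GROUP BY category HAVING MIN(price) >= 465.7

Result:
category    | MIN(price)
------------+-----------
Electronics | 1029.38   
Furniture   | 1367.1    
Garden      | 952.3     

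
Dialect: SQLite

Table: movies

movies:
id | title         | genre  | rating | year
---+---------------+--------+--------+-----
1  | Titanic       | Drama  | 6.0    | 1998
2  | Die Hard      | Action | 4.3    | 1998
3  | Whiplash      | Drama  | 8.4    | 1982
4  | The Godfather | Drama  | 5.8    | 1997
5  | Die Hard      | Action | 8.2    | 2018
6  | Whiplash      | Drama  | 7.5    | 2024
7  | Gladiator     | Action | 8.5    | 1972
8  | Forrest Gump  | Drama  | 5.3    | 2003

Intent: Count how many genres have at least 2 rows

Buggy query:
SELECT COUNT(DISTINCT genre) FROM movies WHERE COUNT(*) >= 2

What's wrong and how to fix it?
Bug: WHERE filters individual rows, not groups, so a group-level COUNT is invalid there

Fix: Use a subquery that GROUPs and filters with HAVING, then count its rows

Corrected query:
SELECT COUNT(*) FROM (SELECT genre FROM movies GROUP BY genre HAVING COUNT(*) >= 2)

Result:
COUNT(*)
--------
2       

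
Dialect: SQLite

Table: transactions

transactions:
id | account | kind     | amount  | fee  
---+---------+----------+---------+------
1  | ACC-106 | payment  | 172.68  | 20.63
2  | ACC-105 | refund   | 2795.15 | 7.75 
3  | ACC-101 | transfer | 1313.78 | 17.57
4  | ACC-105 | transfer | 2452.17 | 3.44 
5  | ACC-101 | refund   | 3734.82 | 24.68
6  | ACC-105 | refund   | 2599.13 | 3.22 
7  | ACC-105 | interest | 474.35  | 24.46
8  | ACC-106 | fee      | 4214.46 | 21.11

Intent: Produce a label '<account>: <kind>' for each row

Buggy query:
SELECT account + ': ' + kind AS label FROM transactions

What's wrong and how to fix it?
Bug: '+' is numeric addition; on text columns SQLite converts them to 0 instead of concatenating

Fix: Use the || operator for string concatenation

Corrected query:
SELECT account || ': ' || kind AS label FROM transactions

Result:
label            
-----------------
ACC-106: payment 
ACC-105: refund  
ACC-101: transfer
ACC-105: transfer
ACC-101: refund  
ACC-105: refund  
ACC-105: interest
ACC-106: fee     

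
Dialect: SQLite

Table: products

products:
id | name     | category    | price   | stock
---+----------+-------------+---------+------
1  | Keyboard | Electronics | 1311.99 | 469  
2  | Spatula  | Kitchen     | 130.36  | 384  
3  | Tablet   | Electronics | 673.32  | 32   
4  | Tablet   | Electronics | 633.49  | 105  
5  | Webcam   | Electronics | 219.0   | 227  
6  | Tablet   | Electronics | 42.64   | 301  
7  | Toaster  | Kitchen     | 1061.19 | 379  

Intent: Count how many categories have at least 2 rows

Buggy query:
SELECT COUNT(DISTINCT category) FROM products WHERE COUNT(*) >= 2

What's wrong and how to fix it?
Bug: COUNT(*) cannot appear in WHERE; the per-group count doesn't exist yet

Fix: Use a subquery that GROUPs and filters with HAVING, then count its rows

Corrected query:
SELECT COUNT(*) FROM (SELECT category FROM products GROUP BY category HAVING COUNT(*) >= 2)

Result:
COUNT(*)
--------
2       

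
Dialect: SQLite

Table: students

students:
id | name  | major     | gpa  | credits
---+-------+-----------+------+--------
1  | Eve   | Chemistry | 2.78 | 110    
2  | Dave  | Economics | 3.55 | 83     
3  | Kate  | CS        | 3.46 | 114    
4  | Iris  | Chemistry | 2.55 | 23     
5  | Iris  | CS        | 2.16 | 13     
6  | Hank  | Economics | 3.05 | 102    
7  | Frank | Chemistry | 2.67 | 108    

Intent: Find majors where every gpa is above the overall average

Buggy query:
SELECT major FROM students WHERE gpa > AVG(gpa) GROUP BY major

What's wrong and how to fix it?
Bug: WHERE evaluates per row before aggregation, so AVG() is unavailable

Fix: Compute the overall average in a scalar subquery and compare each group's MIN against it in HAVING

Corrected query:
SELECT major FROM students GROUP BY major HAVING MIN(gpa) > (SELECT AVG(gpa) FROM students)

Result:
major    
---------
Economics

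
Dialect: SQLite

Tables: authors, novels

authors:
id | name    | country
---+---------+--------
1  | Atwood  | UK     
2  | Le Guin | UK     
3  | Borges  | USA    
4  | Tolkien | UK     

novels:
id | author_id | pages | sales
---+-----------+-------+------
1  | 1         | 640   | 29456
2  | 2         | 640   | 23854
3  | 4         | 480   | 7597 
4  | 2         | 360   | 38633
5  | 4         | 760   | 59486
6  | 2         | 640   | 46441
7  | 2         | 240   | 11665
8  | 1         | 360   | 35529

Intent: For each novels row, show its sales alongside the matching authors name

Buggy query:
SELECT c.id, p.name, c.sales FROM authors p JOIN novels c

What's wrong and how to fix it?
Bug: JOIN with no ON clause produces a cartesian product; every novels row pairs with every authors row

Fix: Add ON c.author_id = p.id to the JOIN

Corrected query:
SELECT c.id, p.name, c.sales FROM authors p JOIN novels c ON c.author_id = p.id

Result:
id | name    | sales
---+---------+------
1  | Atwood  | 29456
2  | Le Guin | 23854
3  | Tolkien | 7597 
4  | Le Guin | 38633
5  | Tolkien | 59486
6  | Le Guin | 46441
7  | Le Guin | 11665
8  | Atwood  | 35529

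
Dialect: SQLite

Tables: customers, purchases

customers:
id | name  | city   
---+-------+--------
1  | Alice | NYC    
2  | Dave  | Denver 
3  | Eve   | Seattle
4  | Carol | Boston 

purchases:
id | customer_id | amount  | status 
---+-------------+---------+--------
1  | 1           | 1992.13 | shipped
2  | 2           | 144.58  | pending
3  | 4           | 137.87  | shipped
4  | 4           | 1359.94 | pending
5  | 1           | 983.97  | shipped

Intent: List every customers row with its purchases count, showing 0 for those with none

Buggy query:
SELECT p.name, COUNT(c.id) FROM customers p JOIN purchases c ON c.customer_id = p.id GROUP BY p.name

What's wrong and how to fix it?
Bug: INNER JOIN drops customers rows that have no matching purchases rows

Fix: Switch to LEFT JOIN to retain unmatched parent rows

Corrected query:
SELECT p.name, COUNT(c.id) FROM customers p LEFT JOIN purchases c ON c.customer_id = p.id GROUP BY p.name

Result:
name  | COUNT(c.id)
------+------------
Alice | 2          
Carol | 2          
Dave  | 1          
Eve   | 0          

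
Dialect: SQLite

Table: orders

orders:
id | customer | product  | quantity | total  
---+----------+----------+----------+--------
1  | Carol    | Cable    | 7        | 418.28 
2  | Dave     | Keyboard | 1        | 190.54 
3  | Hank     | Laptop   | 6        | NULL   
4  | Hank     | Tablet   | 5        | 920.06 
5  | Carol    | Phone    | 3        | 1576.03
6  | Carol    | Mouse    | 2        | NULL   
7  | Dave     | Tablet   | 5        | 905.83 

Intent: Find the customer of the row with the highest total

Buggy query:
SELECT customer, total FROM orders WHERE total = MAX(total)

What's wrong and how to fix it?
Bug: WHERE is evaluated per row; an aggregate over the whole table isn't defined there

Fix: Wrap MAX in a scalar subquery so WHERE compares against a single value

Corrected query:
SELECT customer, total FROM orders WHERE total = (SELECT MAX(total) FROM orders)

Result:
customer | total  
---------+--------
Carol    | 1576.03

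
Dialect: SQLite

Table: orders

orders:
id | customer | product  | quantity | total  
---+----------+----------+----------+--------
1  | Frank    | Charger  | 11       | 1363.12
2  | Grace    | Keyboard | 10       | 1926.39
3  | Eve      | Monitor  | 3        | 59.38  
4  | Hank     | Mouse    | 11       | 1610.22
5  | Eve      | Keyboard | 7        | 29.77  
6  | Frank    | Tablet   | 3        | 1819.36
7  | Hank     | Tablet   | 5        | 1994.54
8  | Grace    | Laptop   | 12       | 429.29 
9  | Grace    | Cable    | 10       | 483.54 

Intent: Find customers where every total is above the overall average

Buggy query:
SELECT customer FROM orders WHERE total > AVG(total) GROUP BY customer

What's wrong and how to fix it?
Bug: WHERE evaluates per row before aggregation, so AVG() is unavailable

Fix: Compute the overall average in a scalar subquery and compare each group's MIN against it in HAVING

Corrected query:
SELECT customer FROM orders GROUP BY customer HAVING MIN(total) > (SELECT AVG(total) FROM orders)

Result:
customer
--------
Frank   
Hank    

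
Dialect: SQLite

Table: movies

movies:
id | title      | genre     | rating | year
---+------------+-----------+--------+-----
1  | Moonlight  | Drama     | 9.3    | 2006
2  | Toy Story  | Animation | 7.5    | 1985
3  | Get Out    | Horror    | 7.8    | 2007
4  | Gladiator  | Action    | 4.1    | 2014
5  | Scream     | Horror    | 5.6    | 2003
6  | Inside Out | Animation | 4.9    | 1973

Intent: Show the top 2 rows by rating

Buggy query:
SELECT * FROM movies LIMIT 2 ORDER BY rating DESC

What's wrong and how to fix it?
Bug: LIMIT must come after ORDER BY

Fix: Swap the clauses: ORDER BY first, then LIMIT

Corrected query:
SELECT * FROM movies ORDER BY rating DESC LIMIT 2

Result:
id | title     | genre  | rating | year
---+-----------+--------+--------+-----
1  | Moonlight | Drama  | 9.3    | 2006
3  | Get Out   | Horror | 7.8    | 2007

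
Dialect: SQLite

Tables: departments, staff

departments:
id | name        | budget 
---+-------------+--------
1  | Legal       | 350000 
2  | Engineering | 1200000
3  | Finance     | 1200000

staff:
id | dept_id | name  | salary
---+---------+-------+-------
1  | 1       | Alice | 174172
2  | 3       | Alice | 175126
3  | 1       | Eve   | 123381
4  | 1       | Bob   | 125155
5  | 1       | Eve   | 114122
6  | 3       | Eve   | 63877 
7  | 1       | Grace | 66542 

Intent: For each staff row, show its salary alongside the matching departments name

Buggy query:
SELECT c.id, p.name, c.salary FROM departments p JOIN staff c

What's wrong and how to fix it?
Bug: Missing join condition: each staff row is matched to all departments rows instead of just its own

Fix: Specify the join condition linking the foreign key to the parent id

Corrected query:
SELECT c.id, p.name, c.salary FROM departments p JOIN staff c ON c.dept_id = p.id

Result:
id | name    | salary
---+---------+-------
1  | Legal   | 174172
2  | Finance | 175126
3  | Legal   | 123381
4  | Legal   | 125155
5  | Legal   | 114122
6  | Finance | 63877 
7  | Legal   | 66542 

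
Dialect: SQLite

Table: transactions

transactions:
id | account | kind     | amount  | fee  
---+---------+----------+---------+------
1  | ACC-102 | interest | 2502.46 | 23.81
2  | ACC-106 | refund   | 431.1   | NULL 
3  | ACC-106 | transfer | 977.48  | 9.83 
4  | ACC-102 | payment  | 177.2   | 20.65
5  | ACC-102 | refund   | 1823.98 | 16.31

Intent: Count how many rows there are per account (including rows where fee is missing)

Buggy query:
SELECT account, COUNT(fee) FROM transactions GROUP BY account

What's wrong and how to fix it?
Bug: COUNT(fee) skips NULLs, so groups with missing fee are undercounted

Fix: Replace COUNT(fee) with COUNT(*)

Corrected query:
SELECT account, COUNT(*) FROM transactions GROUP BY account

Result:
account | COUNT(*)
--------+---------
ACC-102 | 3       
ACC-106 | 2       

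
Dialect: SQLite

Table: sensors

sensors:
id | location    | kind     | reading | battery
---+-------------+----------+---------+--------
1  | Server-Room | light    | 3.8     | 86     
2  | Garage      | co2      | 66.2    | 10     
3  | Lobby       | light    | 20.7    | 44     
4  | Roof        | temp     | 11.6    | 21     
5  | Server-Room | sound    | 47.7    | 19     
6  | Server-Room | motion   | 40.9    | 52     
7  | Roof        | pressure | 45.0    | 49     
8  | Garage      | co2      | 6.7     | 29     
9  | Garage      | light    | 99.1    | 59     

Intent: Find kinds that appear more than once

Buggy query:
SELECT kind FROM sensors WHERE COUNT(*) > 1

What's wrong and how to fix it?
Bug: COUNT(*) is an aggregate and cannot be used in WHERE

Fix: GROUP BY kind, then filter groups with HAVING COUNT(*) > 1

Corrected query:
SELECT kind FROM sensors GROUP BY kind HAVING COUNT(*) > 1

Result:
kind 
-----
co2  
light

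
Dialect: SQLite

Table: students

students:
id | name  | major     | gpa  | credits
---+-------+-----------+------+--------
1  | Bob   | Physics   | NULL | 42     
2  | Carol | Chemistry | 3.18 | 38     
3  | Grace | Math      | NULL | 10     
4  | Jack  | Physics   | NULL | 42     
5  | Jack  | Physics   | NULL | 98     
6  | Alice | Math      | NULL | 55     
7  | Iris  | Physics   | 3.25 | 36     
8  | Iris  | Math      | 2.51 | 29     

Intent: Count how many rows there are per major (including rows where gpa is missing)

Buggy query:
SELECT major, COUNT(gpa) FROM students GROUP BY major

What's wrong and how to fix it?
Bug: COUNT(column) counts non-NULL values only; rows with NULL gpa aren't counted

Fix: Replace COUNT(gpa) with COUNT(*)

Corrected query:
SELECT major, COUNT(*) FROM students GROUP BY major

Result:
major     | COUNT(*)
----------+---------
Chemistry | 1       
Math      | 3       
Physics   | 4       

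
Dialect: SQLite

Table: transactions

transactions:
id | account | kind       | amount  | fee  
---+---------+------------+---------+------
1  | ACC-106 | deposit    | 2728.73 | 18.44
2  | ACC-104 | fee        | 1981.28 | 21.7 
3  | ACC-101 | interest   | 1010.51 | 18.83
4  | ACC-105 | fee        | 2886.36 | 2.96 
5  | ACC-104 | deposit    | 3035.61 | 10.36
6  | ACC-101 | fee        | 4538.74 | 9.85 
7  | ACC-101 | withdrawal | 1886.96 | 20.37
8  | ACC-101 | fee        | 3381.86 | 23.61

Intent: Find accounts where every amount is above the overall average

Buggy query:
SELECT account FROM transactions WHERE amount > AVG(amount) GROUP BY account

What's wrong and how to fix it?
Bug: WHERE evaluates per row before aggregation, so AVG() is unavailable

Fix: Use a subquery for AVG and a HAVING MIN(...) filter so the condition holds for every row in the group

Corrected query:
SELECT account FROM transactions GROUP BY account HAVING MIN(amount) > (SELECT AVG(amount) FROM transactions)

Result:
account
-------
ACC-105
ACC-106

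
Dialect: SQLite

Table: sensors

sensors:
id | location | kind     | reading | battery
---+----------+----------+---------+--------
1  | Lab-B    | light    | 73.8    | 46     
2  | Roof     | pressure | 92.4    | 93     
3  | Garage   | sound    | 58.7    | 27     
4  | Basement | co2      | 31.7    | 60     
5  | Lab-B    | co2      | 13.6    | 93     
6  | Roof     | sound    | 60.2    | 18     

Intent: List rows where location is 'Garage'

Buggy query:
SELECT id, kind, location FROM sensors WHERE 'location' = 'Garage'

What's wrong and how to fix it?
Bug: 'location' in single quotes is a string literal, not the column; the comparison is literal-vs-literal and never true

Fix: Remove the quotes around the column name (or use double quotes for an identifier)

Corrected query:
SELECT id, kind, location FROM sensors WHERE location = 'Garage'

Result:
id | kind  | location
---+-------+---------
3  | sound | Garage  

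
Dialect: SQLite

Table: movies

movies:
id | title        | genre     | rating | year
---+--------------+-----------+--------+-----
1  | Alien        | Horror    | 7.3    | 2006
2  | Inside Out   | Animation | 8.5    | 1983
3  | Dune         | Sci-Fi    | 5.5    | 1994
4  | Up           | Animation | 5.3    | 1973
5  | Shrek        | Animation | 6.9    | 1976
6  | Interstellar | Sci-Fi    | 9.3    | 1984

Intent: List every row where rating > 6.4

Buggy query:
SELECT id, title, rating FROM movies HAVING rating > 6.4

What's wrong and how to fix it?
Bug: HAVING filters the output of aggregation, but this query has no GROUP BY and no aggregate functions, so SQLite rejects it (HAVING clause on a non-aggregate query); the condition here is per row

Fix: Replace HAVING with WHERE since the condition applies to individual rows

Corrected query:
SELECT id, title, rating FROM movies WHERE rating > 6.4

Result:
id | title        | rating
---+--------------+-------
1  | Alien        | 7.3   
2  | Inside Out   | 8.5   
5  | Shrek        | 6.9   
6  | Interstellar | 9.3   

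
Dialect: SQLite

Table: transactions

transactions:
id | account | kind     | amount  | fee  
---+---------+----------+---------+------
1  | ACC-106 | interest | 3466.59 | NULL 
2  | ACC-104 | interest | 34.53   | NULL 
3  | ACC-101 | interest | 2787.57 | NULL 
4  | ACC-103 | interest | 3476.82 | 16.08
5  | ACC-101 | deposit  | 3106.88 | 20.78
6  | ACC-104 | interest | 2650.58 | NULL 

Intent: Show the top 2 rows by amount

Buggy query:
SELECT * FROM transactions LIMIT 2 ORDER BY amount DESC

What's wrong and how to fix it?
Bug: ORDER BY cannot follow LIMIT; LIMIT is the final clause

Fix: Swap the clauses: ORDER BY first, then LIMIT

Corrected query:
SELECT * FROM transactions ORDER BY amount DESC LIMIT 2

Result:
id | account | kind     | amount  | fee  
---+---------+----------+---------+------
4  | ACC-103 | interest | 3476.82 | 16.08
1  | ACC-106 | interest | 3466.59 | NULL 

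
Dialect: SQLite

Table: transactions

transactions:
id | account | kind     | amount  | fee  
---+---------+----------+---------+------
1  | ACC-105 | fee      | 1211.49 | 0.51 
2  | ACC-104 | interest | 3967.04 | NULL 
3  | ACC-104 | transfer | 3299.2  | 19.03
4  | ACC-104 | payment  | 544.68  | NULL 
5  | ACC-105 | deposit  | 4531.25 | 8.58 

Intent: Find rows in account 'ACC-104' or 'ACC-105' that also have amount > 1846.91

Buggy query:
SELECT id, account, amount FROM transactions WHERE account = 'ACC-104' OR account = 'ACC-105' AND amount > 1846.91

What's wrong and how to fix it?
Bug: Without parentheses, AND is evaluated before OR, so the amount filter only applies to the 'ACC-105' branch

Fix: Group the OR with parentheses (or use IN), then AND the threshold

Corrected query:
SELECT id, account, amount FROM transactions WHERE (account = 'ACC-104' OR account = 'ACC-105') AND amount > 1846.91

Result:
id | account | amount 
---+---------+--------
2  | ACC-104 | 3967.04
3  | ACC-104 | 3299.2 
5  | ACC-105 | 4531.25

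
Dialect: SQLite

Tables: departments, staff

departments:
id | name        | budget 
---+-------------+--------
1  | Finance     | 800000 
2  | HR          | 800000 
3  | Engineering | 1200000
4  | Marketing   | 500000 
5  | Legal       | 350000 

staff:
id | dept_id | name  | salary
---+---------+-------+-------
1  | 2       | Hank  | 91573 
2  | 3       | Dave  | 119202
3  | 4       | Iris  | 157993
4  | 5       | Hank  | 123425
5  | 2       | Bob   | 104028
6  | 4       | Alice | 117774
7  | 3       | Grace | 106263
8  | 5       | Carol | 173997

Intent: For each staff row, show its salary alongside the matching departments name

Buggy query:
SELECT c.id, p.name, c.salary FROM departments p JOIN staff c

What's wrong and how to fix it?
Bug: Missing join condition: each staff row is matched to all departments rows instead of just its own

Fix: Specify the join condition linking the foreign key to the parent id

Corrected query:
SELECT c.id, p.name, c.salary FROM departments p JOIN staff c ON c.dept_id = p.id

Result:
id | name        | salary
---+-------------+-------
1  | HR          | 91573 
2  | Engineering | 119202
3  | Marketing   | 157993
4  | Legal       | 123425
5  | HR          | 104028
6  | Marketing   | 117774
7  | Engineering | 106263
8  | Legal       | 173997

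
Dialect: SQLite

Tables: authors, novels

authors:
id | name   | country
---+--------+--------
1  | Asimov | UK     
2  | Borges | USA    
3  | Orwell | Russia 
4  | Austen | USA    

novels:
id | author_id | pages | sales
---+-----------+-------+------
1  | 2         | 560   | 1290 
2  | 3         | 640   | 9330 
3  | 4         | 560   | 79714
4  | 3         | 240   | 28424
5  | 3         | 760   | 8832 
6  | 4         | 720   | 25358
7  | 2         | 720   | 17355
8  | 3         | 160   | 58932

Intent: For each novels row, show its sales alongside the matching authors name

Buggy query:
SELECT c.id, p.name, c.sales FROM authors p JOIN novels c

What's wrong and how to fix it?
Bug: Missing join condition: each novels row is matched to all authors rows instead of just its own

Fix: Add ON c.author_id = p.id to the JOIN

Corrected query:
SELECT c.id, p.name, c.sales FROM authors p JOIN novels c ON c.author_id = p.id

Result:
id | name   | sales
---+--------+------
1  | Borges | 1290 
2  | Orwell | 9330 
3  | Austen | 79714
4  | Orwell | 28424
5  | Orwell | 8832 
6  | Austen | 25358
7  | Borges | 17355
8  | Orwell | 58932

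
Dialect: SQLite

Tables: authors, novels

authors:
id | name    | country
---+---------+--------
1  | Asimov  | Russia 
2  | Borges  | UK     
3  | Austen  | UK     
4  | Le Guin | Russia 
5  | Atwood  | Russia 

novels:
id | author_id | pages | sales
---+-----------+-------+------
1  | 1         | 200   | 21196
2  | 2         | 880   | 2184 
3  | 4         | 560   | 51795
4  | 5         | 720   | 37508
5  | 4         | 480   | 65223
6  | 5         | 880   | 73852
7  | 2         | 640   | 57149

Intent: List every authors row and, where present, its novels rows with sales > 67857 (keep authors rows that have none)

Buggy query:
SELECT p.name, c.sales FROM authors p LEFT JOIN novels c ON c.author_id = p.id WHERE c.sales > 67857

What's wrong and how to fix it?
Bug: Filtering c.sales in WHERE discards the NULL rows produced by LEFT JOIN, turning it into an inner join

Fix: Put 'c.sales > 67857' in the JOIN's ON clause instead of WHERE

Corrected query:
SELECT p.name, c.sales FROM authors p LEFT JOIN novels c ON c.author_id = p.id AND c.sales > 67857

Result:
name    | sales
--------+------
Asimov  | NULL 
Borges  | NULL 
Austen  | NULL 
Le Guin | NULL 
Atwood  | 73852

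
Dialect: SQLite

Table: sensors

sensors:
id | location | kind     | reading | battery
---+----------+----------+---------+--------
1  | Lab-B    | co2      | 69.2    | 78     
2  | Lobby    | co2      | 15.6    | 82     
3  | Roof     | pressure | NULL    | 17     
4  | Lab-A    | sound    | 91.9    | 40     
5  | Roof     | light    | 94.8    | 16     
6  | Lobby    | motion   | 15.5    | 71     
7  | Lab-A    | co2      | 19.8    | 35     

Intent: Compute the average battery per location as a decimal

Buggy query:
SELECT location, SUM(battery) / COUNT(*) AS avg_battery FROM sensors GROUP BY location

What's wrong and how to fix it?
Bug: SUM(battery) and COUNT(*) are both integers; the division truncates the fractional part

Fix: Multiply by 1.0 (or CAST to REAL) to force floating-point division

Corrected query:
SELECT location, SUM(battery) * 1.0 / COUNT(*) AS avg_battery FROM sensors GROUP BY location

Result:
location | avg_battery
---------+------------
Lab-A    | 37.5       
Lab-B    | 78         
Lobby    | 76.5       
Roof     | 16.5       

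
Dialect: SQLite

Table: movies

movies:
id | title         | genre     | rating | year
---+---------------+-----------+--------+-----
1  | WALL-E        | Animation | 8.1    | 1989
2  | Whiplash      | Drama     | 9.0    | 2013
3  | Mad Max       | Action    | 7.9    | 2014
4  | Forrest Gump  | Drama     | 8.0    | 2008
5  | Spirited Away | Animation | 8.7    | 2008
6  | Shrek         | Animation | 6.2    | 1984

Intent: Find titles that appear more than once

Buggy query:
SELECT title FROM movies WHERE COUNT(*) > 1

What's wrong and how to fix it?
Bug: WHERE can't reference COUNT(*); aggregates are computed after WHERE

Fix: GROUP BY title, then filter groups with HAVING COUNT(*) > 1

Corrected query:
SELECT title FROM movies GROUP BY title HAVING COUNT(*) > 1

Result:
(no rows)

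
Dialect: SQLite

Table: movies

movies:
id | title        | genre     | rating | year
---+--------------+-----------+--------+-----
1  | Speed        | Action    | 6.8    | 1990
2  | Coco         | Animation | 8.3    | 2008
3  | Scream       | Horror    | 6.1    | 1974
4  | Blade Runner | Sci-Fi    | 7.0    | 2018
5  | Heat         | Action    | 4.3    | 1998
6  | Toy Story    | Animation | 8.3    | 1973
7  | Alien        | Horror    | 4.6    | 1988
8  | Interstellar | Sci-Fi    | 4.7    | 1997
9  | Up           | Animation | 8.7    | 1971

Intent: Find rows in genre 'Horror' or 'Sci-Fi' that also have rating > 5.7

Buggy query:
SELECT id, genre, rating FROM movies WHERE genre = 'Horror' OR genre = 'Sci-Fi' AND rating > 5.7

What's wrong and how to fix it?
Bug: AND binds tighter than OR, so this parses as genre = 'Horror' OR (genre = 'Sci-Fi' AND rating > 5.7)

Fix: Add parentheses around the OR so the AND applies to both alternatives

Corrected query:
SELECT id, genre, rating FROM movies WHERE (genre = 'Horror' OR genre = 'Sci-Fi') AND rating > 5.7

Result:
id | genre  | rating
---+--------+-------
3  | Horror | 6.1   
4  | Sci-Fi | 7     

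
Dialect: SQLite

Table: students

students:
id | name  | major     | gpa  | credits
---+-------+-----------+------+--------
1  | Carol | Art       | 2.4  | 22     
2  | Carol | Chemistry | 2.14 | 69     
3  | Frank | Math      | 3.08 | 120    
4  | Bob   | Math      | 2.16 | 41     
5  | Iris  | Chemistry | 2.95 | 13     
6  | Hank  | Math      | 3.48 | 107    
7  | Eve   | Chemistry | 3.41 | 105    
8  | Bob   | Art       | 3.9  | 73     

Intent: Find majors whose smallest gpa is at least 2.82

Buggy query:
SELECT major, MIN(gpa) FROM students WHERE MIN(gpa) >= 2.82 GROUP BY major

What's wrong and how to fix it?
Bug: Aggregates like MIN are computed per group after WHERE runs

Fix: Use HAVING for the per-group MIN condition

Corrected query:
SELECT major, MIN(gpa) FROM students GROUP BY major HAVING MIN(gpa) >= 2.82

Result:
(no rows)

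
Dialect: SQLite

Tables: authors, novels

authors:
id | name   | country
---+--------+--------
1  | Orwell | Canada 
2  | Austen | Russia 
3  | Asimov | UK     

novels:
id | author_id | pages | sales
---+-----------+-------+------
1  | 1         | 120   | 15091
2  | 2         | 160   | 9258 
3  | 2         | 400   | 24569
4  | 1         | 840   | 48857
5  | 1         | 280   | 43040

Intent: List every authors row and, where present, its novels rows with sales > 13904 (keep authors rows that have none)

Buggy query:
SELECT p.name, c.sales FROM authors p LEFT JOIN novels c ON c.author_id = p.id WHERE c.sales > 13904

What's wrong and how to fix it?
Bug: A WHERE condition on the right-hand table after LEFT JOIN drops unmatched parents

Fix: Move the right-table condition into the ON clause so unmatched parents are kept

Corrected query:
SELECT p.name, c.sales FROM authors p LEFT JOIN novels c ON c.author_id = p.id AND c.sales > 13904

Result:
name   | sales
-------+------
Orwell | 15091
Orwell | 43040
Orwell | 48857
Austen | 24569
Asimov | NULL 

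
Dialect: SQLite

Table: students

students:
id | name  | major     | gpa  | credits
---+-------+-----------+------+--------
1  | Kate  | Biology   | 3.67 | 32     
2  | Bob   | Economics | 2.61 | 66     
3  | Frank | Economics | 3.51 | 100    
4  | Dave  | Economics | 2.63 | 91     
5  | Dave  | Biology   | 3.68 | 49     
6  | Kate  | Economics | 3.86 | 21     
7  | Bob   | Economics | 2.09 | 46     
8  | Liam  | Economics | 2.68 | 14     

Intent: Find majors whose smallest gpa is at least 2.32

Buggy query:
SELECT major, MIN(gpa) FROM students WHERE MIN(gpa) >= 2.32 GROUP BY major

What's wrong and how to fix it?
Bug: Aggregates like MIN are computed per group after WHERE runs

Fix: Use HAVING for the per-group MIN condition

Corrected query:
SELECT major, MIN(gpa) FROM students GROUP BY major HAVING MIN(gpa) >= 2.32

Result:
major   | MIN(gpa)
--------+---------
Biology | 3.67    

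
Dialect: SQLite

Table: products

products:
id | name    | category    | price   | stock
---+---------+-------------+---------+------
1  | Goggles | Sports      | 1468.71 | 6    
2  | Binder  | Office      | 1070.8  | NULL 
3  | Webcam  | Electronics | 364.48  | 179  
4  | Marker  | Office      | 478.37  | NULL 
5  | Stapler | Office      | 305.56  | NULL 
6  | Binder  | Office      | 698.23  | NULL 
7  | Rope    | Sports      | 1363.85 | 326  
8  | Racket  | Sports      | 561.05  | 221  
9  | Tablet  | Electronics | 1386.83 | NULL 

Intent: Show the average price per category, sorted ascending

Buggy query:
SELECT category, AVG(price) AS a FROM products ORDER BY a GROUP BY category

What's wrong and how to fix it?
Bug: GROUP BY must precede ORDER BY

Fix: Move ORDER BY to the end, after GROUP BY

Corrected query:
SELECT category, AVG(price) AS a FROM products GROUP BY category ORDER BY a

Result:
category    | a          
------------+------------
Office      | 638.24     
Electronics | 875.655    
Sports      | 1131.203333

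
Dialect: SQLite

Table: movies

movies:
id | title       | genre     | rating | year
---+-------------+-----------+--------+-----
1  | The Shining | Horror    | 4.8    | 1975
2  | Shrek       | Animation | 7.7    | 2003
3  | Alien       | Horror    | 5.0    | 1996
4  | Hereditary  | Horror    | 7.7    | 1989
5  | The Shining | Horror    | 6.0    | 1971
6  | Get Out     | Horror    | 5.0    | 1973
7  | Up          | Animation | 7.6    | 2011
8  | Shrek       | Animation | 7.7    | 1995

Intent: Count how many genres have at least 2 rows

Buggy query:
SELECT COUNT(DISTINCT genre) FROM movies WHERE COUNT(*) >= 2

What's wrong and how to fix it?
Bug: COUNT(*) cannot appear in WHERE; the per-group count doesn't exist yet

Fix: Use a subquery that GROUPs and filters with HAVING, then count its rows

Corrected query:
SELECT COUNT(*) FROM (SELECT genre FROM movies GROUP BY genre HAVING COUNT(*) >= 2)

Result:
COUNT(*)
--------
2       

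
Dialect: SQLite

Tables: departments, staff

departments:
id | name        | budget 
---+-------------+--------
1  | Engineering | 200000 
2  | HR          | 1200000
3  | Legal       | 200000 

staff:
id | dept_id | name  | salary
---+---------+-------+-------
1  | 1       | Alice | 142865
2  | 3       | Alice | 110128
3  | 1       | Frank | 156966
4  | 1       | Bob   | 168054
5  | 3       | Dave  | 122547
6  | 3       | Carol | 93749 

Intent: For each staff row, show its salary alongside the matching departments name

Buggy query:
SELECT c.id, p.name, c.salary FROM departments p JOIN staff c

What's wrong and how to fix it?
Bug: JOIN with no ON clause produces a cartesian product; every staff row pairs with every departments row

Fix: Specify the join condition linking the foreign key to the parent id

Corrected query:
SELECT c.id, p.name, c.salary FROM departments p JOIN staff c ON c.dept_id = p.id

Result:
id | name        | salary
---+-------------+-------
1  | Engineering | 142865
2  | Legal       | 110128
3  | Engineering | 156966
4  | Engineering | 168054
5  | Legal       | 122547
6  | Legal       | 93749 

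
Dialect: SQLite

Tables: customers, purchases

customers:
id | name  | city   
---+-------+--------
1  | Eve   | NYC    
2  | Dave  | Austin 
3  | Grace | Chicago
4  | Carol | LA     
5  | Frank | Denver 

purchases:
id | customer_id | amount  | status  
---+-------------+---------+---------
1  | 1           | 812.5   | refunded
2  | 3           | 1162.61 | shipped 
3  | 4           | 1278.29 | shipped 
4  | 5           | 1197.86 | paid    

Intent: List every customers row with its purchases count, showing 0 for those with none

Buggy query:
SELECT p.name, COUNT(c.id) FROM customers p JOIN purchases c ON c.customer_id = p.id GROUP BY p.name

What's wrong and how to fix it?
Bug: INNER JOIN drops customers rows that have no matching purchases rows

Fix: Use LEFT JOIN so parents without children still appear (COUNT(c.id) gives 0)

Corrected query:
SELECT p.name, COUNT(c.id) FROM customers p LEFT JOIN purchases c ON c.customer_id = p.id GROUP BY p.name

Result:
name  | COUNT(c.id)
------+------------
Carol | 1          
Dave  | 0          
Eve   | 1          
Frank | 1          
Grace | 1          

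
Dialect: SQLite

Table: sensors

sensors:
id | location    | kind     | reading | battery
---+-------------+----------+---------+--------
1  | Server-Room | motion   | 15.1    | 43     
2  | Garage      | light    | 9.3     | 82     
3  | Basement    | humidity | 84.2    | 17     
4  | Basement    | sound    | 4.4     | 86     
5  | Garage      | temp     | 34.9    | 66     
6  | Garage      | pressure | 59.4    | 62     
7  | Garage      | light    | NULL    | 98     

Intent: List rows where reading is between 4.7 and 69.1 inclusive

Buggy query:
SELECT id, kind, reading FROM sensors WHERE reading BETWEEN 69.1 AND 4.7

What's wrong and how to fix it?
Bug: The bounds are reversed; BETWEEN a AND b requires a <= b to match anything

Fix: Write BETWEEN 4.7 AND 69.1

Corrected query:
SELECT id, kind, reading FROM sensors WHERE reading BETWEEN 4.7 AND 69.1

Result:
id | kind     | reading
---+----------+--------
1  | motion   | 15.1   
2  | light    | 9.3    
5  | temp     | 34.9   
6  | pressure | 59.4   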